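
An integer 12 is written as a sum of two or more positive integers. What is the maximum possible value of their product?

81

Define f[k] = max over 1≤i<k of i · max(k−i, f[k−i]); the inner max lets the remainder stay uncut if that's better.
f[2] = 1×max(1,0) = 1×1 = 1
f[3] = max(1×2, 2×1) = 2
f[4] = max(1×3, 2×2, 3×1) = 4
f[5] = max(1×4, 2×3, 3×2, 4×1) = 6
f[6] = max(1×6, 2×4, 3×3, 4×2, 5×1) = 9
f[7] = max(1×9, 2×6, 3×4, 4×3, 5×2, 6×1) = 12
f[8] = max(1×12, 2×9, 3×6, …, 6×2, 7×1) = 18
f[9] = max(1×18, 2×12, 3×9, …, 7×2, 8×1) = 27
f[10] = max(1×27, 2×18, 3×12, …, 8×2, 9×1) = 36
f[11] = max(1×36, 2×27, 3×18, …, 9×2, 10×1) = 54
f[12] = max(1×54, 2×36, 3×27, …, 10×2, 11×1) = 81
One optimal split: 3 + 3 + 3 + 3; product 3×3×3×3 = 81.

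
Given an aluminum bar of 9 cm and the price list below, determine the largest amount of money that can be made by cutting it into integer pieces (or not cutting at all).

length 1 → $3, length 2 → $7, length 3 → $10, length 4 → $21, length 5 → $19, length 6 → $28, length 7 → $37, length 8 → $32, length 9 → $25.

45

Build R[k] bottom-up: R[k] = max over allowed piece i of (p[i] + R[k−i]).
R[1] = 3
R[2] = max(3+3, 7+0) = 7
R[3] = max(3+7, 7+3, 10+0) = 10
R[4] = max(3+10, 7+7, 10+3, 21+0) = 21
R[5] = max(3+21, 7+10, 10+7, 21+3, 19+0) = 24
R[6] = max(3+24, 7+21, 10+10, 21+7, 19+3, 28+0) = 28
R[7] = max(3+28, 7+24, 10+21, …, 28+3, 37+0) = 37
R[8] = max(3+37, 7+28, 10+24, …, 37+3, 32+0) = 42
R[9] = max(3+42, 7+37, 10+28, …, 32+3, 25+0) = 45
One optimal cutting: 4 + 4 + 1 → $21 + $21 + $3 = $45.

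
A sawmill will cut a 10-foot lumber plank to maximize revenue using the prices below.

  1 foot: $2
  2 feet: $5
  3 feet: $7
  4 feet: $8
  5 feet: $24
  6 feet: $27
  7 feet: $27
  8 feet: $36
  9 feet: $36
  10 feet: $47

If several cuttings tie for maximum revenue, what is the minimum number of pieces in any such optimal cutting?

Build r[k] bottom-up: r[k] = max over allowed piece i of (p[i] + r[k−i]).
r[1] = 2
r[2] = 5
r[3] = 7  (first piece 1, then r[2]=5)
r[4] = 10  (first piece 2, then r[2]=5)
r[5] = 24
r[6] = 27
r[7] = 29  (first piece 1, then r[6]=27)
r[8] = 36
r[9] = 38  (first piece 1, then r[8]=36)
r[10] = 48  (first piece 5, then r[5]=24)
Maximum revenue is $48.
Now minimize piece count subject to staying optimal: for each k, pieces[k] = 1 + min over i with p[i]+r[k−i]=r[k] of pieces[k−i].
pieces[7] = 2
pieces[8] = 1
pieces[9] = 2
pieces[10] = 2

2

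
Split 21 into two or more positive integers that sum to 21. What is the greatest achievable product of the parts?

2187

Define f[k] = max over 1≤i<k of i · max(k−i, f[k−i]); the inner max lets the remainder stay uncut if that's better.
f[2] = 1·max(1,0) = 1·1 = 1
f[3] = 1·max(2,1) = 1·2 = 2
f[4] = 2·max(2,1) = 2·2 = 4
f[5] = 2·max(3,2) = 2·3 = 6
f[6] = 3·max(3,2) = 3·3 = 9
f[7] = 2·max(5,6) = 2·6 = 12
f[8] = 2·max(6,9) = 2·9 = 18
f[9] = 3·max(6,9) = 3·9 = 27
f[10] = 2·max(8,18) = 2·18 = 36
f[11] = 2·max(9,27) = 2·27 = 54
f[12] = 3·max(9,27) = 3·27 = 81
f[13] = 2·max(11,54) = 2·54 = 108
f[14] = 2·max(12,81) = 2·81 = 162
f[15] = 3·max(12,81) = 3·81 = 243
f[16] = 2·max(14,162) = 2·162 = 324
f[17] = 2·max(15,243) = 2·243 = 486
f[18] = 3·max(15,243) = 3·243 = 729
f[19] = 2·max(17,486) = 2·486 = 972
f[20] = 2·max(18,729) = 2·729 = 1458
f[21] = 3·max(18,729) = 3·729 = 2187
One optimal split: 3 + 3 + 3 + 3 + 3 + 3 + 3; product 3·3·3·3·3·3·3 = 2187.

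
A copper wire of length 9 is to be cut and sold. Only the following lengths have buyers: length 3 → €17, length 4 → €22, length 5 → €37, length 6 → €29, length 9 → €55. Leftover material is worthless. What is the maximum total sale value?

Let best[k] be the best obtainable value from length k. For each k, try every first piece i and keep the best of price[i] + best[k−i].
best[1] = 0
best[2] = 0
best[3] = 17
best[4] = 22
best[5] = 37
best[6] = 37
best[7] = 39  (first piece 3, then best[4]=22)
best[8] = 54  (first piece 3, then best[5]=37)
best[9] = 59  (first piece 4, then best[5]=37)
One optimal cutting: 5 + 4 → €59.

59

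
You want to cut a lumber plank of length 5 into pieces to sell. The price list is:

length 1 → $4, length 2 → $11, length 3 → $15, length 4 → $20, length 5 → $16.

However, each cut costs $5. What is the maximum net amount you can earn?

Build v[k] bottom-up: v[k] = max over allowed piece i of (p[i] + v[k−i]) − 5 per cut.
v[1] = 4
v[2] = 11
v[3] = 15
v[4] = 20
v[5] = 21  (first piece 2, then v[3]=15)
One optimal plan: pieces 3 + 2 (1 cut) → $26 − $5 = $21.

21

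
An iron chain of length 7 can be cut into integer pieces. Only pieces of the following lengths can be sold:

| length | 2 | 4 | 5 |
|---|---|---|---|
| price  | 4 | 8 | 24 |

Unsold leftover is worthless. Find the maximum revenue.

Consider every possible first cut. best[k] is the best of p[i]+best[k−i] over all sellable i≤k.
best[1] = 0
best[2] = 4
best[3] = 4
best[4] = 8  (first piece 2, then best[2]=4)
best[5] = 24
best[6] = 24
best[7] = 28  (first piece 2, then best[5]=24)
One optimal cutting: 5 + 2 → $28.

28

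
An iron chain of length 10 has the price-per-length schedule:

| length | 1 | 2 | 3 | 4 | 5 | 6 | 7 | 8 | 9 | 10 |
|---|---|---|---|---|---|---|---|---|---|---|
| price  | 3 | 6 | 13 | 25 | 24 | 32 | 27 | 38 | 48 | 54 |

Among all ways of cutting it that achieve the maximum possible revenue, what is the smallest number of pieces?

2

Consider every possible first cut. r[k] is the best of p[i]+r[k−i] over all sellable i≤k.
r[1] = 3
r[2] = max(3+3, 6+0) = 6
r[3] = max(3+6, 6+3, 13+0) = 13
r[4] = max(3+13, 6+6, 13+3, 25+0) = 25
r[5] = max(3+25, 6+13, 13+6, 25+3, 24+0) = 28
r[6] = max(3+28, 6+25, 13+13, 25+6, 24+3, 32+0) = 32
r[7] = max(3+32, 6+28, 13+25, …, 32+3, 27+0) = 38
r[8] = max(3+38, 6+32, 13+28, …, 27+3, 38+0) = 50
r[9] = max(3+50, 6+38, 13+32, …, 38+3, 48+0) = 53
r[10] = max(3+53, 6+50, 13+38, …, 48+3, 54+0) = 57
Maximum revenue is $57.
Now minimize piece count subject to staying optimal: for each k, pieces[k] = 1 + min over i with p[i]+r[k−i]=r[k] of pieces[k−i].
pieces[7] = 2
pieces[8] = 2
pieces[9] = 3
pieces[10] = 2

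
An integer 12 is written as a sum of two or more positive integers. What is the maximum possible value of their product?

Let g[k] be the best product for length k (with at least one cut). For each first piece i, the rest contributes max(k−i, g[k−i]).
Small cases: g[2]=1, g[3]=2, g[4]=4, g[5]=6, g[6]=9, g[7]=12.
g[8] = max(1·12, 2·9, 3·6, …, 6·2, 7·1) = 18
g[9] = max(1·18, 2·12, 3·9, …, 7·2, 8·1) = 27
g[10] = max(1·27, 2·18, 3·12, …, 8·2, 9·1) = 36
g[11] = max(1·36, 2·27, 3·18, …, 9·2, 10·1) = 54
g[12] = max(1·54, 2·36, 3·27, …, 10·2, 11·1) = 81
One optimal split: 3 + 3 + 3 + 3; product 3·3·3·3 = 81.

81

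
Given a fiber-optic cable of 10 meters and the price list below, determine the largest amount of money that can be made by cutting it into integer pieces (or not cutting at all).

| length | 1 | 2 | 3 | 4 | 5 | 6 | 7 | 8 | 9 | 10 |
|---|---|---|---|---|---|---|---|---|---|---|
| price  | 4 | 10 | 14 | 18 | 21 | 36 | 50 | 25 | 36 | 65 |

Let v[k] be the best obtainable value from length k. For each k, try every first piece i and keep the best of price[i] + v[k−i].
v[1] = 4
v[2] = max(4+4, 10+0) = 10
v[3] = max(4+10, 10+4, 14+0) = 14
v[4] = max(4+14, 10+10, 14+4, 18+0) = 20
v[5] = max(4+20, 10+14, 14+10, 18+4, 21+0) = 24
v[6] = max(4+24, 10+20, 14+14, 18+10, 21+4, 36+0) = 36
v[7] = max(4+36, 10+24, 14+20, …, 36+4, 50+0) = 50
v[8] = max(4+50, 10+36, 14+24, …, 50+4, 25+0) = 54
v[9] = max(4+54, 10+50, 14+36, …, 25+4, 36+0) = 60
v[10] = max(4+60, 10+54, 14+50, …, 36+4, 65+0) = 65
Best is to sell the whole 10-meter piece uncut for $65.

65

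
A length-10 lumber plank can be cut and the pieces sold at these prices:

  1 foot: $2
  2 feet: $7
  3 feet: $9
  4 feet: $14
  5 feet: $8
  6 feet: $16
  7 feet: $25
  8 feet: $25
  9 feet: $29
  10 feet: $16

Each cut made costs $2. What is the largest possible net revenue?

Consider every possible first cut. r[k] is the best of p[i]+r[k−i] over all sellable i≤k, charging 2 whenever i<k.
r[1] = 2
r[2] = 7
r[3] = 9
r[4] = 14
r[5] = 14  (first piece 1, then r[4]=14)
r[6] = 19  (first piece 2, then r[4]=14)
r[7] = 25
r[8] = 26  (first piece 4, then r[4]=14)
r[9] = 30  (first piece 2, then r[7]=25)
r[10] = 32  (first piece 3, then r[7]=25)
One optimal plan: pieces 7 + 3 (1 cut) → $34 − $2 = $32.

32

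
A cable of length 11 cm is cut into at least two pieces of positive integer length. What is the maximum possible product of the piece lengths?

Define P[k] = max over 1≤i<k of i · max(k−i, P[k−i]); the inner max lets the remainder stay uncut if that's better.
P[2] = 1*max(1,0) = 1*1 = 1
P[3] = max(1*2, 2*1) = 2
P[4] = max(1*3, 2*2, 3*1) = 4
P[5] = max(1*4, 2*3, 3*2, 4*1) = 6
P[6] = max(1*6, 2*4, 3*3, 4*2, 5*1) = 9
P[7] = max(1*9, 2*6, 3*4, 4*3, 5*2, 6*1) = 12
P[8] = max(1*12, 2*9, 3*6, …, 6*2, 7*1) = 18
P[9] = max(1*18, 2*12, 3*9, …, 7*2, 8*1) = 27
P[10] = max(1*27, 2*18, 3*12, …, 8*2, 9*1) = 36
P[11] = max(1*36, 2*27, 3*18, …, 9*2, 10*1) = 54
One optimal split: 3 + 3 + 3 + 2; product 3*3*3*2 = 54.

54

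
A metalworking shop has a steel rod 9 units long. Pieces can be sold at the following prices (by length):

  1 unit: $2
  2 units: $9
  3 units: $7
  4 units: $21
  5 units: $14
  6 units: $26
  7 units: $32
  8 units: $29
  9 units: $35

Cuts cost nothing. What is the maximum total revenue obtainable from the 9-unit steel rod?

Consider every possible first cut. R[k] is the best of p[i]+R[k−i] over all sellable i≤k.
R[1] = 2
R[2] = max(2+2, 9+0) = 9
R[3] = max(2+9, 9+2, 7+0) = 11
R[4] = max(2+11, 9+9, 7+2, 21+0) = 21
R[5] = max(2+21, 9+11, 7+9, 21+2, 14+0) = 23
R[6] = max(2+23, 9+21, 7+11, 21+9, 14+2, 26+0) = 30
R[7] = max(2+30, 9+23, 7+21, …, 26+2, 32+0) = 32
R[8] = max(2+32, 9+30, 7+23, …, 32+2, 29+0) = 42
R[9] = max(2+42, 9+32, 7+30, …, 29+2, 35+0) = 44
One optimal cutting: 4 + 4 + 1 → $21 + $21 + $2 = $44.

44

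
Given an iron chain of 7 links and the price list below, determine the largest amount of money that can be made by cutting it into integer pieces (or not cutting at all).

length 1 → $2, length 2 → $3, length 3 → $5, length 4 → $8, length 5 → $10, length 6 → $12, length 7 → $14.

14

Let r[k] be the best obtainable value from length k. For each k, try every first piece i and keep the best of price[i] + r[k−i].
r[1] = 2
r[2] = 4  (first piece 1, then r[1]=2)
r[3] = 6  (first piece 1, then r[2]=4)
r[4] = 8  (first piece 1, then r[3]=6)
r[5] = 10  (first piece 1, then r[4]=8)
r[6] = 12  (first piece 1, then r[5]=10)
r[7] = 14  (first piece 1, then r[6]=12)
One optimal cutting: 1 + 1 + 1 + 1 + 1 + 1 + 1 → $2 + $2 + $2 + $2 + $2 + $2 + $2 = $14.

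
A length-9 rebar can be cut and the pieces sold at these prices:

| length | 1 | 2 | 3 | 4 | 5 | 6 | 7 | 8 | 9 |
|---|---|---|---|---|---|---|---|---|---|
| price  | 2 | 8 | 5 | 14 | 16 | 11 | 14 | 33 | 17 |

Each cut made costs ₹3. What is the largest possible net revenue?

32

Build r[k] bottom-up: r[k] = max over allowed piece i of (p[i] + r[k−i]) − 3 per cut.
r[1] = 2
r[2] = 8
r[3] = 7  (first piece 1, then r[2]=8)
r[4] = 14
r[5] = 16
r[6] = 19  (first piece 2, then r[4]=14)
r[7] = 21  (first piece 2, then r[5]=16)
r[8] = 33
r[9] = 32  (first piece 1, then r[8]=33)
One optimal plan: pieces 8 + 1 (1 cut) → ₹35 − ₹3 = ₹32.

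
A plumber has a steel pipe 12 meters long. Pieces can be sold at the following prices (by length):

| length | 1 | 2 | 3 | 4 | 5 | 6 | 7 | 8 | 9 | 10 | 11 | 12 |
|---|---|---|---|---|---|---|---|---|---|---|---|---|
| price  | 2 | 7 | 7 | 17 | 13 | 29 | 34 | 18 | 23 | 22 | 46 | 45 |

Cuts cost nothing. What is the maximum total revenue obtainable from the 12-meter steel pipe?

Build best[k] bottom-up: best[k] = max over allowed piece i of (p[i] + best[k−i]).
best[1] = 2
best[2] = max(2+2, 7+0) = 7
best[3] = max(2+7, 7+2, 7+0) = 9
best[4] = max(2+9, 7+7, 7+2, 17+0) = 17
best[5] = max(2+17, 7+9, 7+7, 17+2, 13+0) = 19
best[6] = max(2+19, 7+17, 7+9, 17+7, 13+2, 29+0) = 29
best[7] = max(2+29, 7+19, 7+17, …, 29+2, 34+0) = 34
best[8] = max(2+34, 7+29, 7+19, …, 34+2, 18+0) = 36
best[9] = max(2+36, 7+34, 7+29, …, 18+2, 23+0) = 41
best[10] = max(2+41, 7+36, 7+34, …, 23+2, 22+0) = 46
best[11] = max(2+46, 7+41, 7+36, …, 22+2, 46+0) = 51
best[12] = max(2+51, 7+46, 7+41, …, 46+2, 45+0) = 58
One optimal cutting: 6 + 6 → $29 + $29 = $58.

58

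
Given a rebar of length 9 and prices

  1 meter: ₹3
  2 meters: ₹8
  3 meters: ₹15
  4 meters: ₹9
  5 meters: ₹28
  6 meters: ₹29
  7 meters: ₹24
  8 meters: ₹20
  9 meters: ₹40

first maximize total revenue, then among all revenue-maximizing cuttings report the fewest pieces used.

3

Let r[k] be the best obtainable value from length k. For each k, try every first piece i and keep the best of price[i] + r[k−i].
r[1] = 3
r[2] = max(3+3, 8+0) = 8
r[3] = max(3+8, 8+3, 15+0) = 15
r[4] = max(3+15, 8+8, 15+3, 9+0) = 18
r[5] = max(3+18, 8+15, 15+8, 9+3, 28+0) = 28
r[6] = max(3+28, 8+18, 15+15, 9+8, 28+3, 29+0) = 31
r[7] = max(3+31, 8+28, 15+18, …, 29+3, 24+0) = 36
r[8] = max(3+36, 8+31, 15+28, …, 24+3, 20+0) = 43
r[9] = max(3+43, 8+36, 15+31, …, 20+3, 40+0) = 46
Maximum revenue is ₹46.
Now minimize piece count subject to staying optimal: for each k, pieces[k] = 1 + min over i with p[i]+r[k−i]=r[k] of pieces[k−i].
pieces[6] = 2
pieces[7] = 2
pieces[8] = 2
pieces[9] = 3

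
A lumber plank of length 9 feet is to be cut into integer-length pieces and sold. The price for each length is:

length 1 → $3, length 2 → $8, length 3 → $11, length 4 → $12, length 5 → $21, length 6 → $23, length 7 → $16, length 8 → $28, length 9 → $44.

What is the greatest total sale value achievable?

Build r[k] bottom-up: r[k] = max over allowed piece i of (p[i] + r[k−i]).
r[1] = 3
r[2] = 8
r[3] = 11  (first piece 1, then r[2]=8)
r[4] = 16  (first piece 2, then r[2]=8)
r[5] = 21
r[6] = 24  (first piece 1, then r[5]=21)
r[7] = 29  (first piece 2, then r[5]=21)
r[8] = 32  (first piece 1, then r[7]=29)
r[9] = 44
Best is to sell the whole 9-foot piece uncut for $44.

44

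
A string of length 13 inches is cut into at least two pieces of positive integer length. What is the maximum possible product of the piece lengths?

Fill prod[k] for k=2..13: at each k try every first piece i and multiply by the better of (k−i) uncut or prod[k−i].
prod[2] = 1*max(1,0) = 1*1 = 1
prod[3] = 1*max(2,1) = 1*2 = 2
prod[4] = 2*max(2,1) = 2*2 = 4
prod[5] = 2*max(3,2) = 2*3 = 6
prod[6] = 3*max(3,2) = 3*3 = 9
prod[7] = 2*max(5,6) = 2*6 = 12
prod[8] = 2*max(6,9) = 2*9 = 18
prod[9] = 3*max(6,9) = 3*9 = 27
prod[10] = 2*max(8,18) = 2*18 = 36
prod[11] = 2*max(9,27) = 2*27 = 54
prod[12] = 3*max(9,27) = 3*27 = 81
prod[13] = 2*max(11,54) = 2*54 = 108
One optimal split: 3 + 3 + 3 + 2 + 2; product 3*3*3*2*2 = 108.

108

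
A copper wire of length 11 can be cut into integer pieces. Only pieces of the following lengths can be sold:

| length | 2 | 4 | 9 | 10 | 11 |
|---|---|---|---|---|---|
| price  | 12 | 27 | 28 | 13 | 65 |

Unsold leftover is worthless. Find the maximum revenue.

Build f[k] bottom-up: f[k] = max over allowed piece i of (p[i] + f[k−i]).
f[1] = 0
f[2] = 12
f[3] = 12
f[4] = 27
f[5] = 27
f[6] = 39  (first piece 2, then f[4]=27)
f[7] = 39
f[8] = 54  (first piece 4, then f[4]=27)
f[9] = 54
f[10] = 66  (first piece 2, then f[8]=54)
f[11] = 66
One optimal cutting: pieces 4 + 4 + 2 with 1 meter of scrap → €66.

66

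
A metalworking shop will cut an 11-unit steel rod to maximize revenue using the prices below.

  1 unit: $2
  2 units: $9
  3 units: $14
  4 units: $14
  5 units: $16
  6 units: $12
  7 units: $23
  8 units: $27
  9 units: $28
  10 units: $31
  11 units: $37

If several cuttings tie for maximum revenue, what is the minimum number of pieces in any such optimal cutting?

Build r[k] bottom-up: r[k] = max over allowed piece i of (p[i] + r[k−i]).
r[1] = 2
r[2] = 9
r[3] = 14
r[4] = 18  (first piece 2, then r[2]=9)
r[5] = 23  (first piece 2, then r[3]=14)
r[6] = 28  (first piece 3, then r[3]=14)
r[7] = 32  (first piece 2, then r[5]=23)
r[8] = 37  (first piece 2, then r[6]=28)
r[9] = 42  (first piece 3, then r[6]=28)
r[10] = 46  (first piece 2, then r[8]=37)
r[11] = 51  (first piece 2, then r[9]=42)
Maximum revenue is $51.
Now minimize piece count subject to staying optimal: for each k, pieces[k] = 1 + min over i with p[i]+r[k−i]=r[k] of pieces[k−i].
pieces[8] = 3
pieces[9] = 3
pieces[10] = 4
pieces[11] = 4

4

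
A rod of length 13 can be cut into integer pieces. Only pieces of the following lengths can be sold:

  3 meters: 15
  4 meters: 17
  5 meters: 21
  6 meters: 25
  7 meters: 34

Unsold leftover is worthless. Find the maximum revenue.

64

Let r[k] be the best obtainable value from length k. For each k, try every first piece i and keep the best of price[i] + r[k−i].
r[1] = 0
r[2] = 0
r[3] = 15
r[4] = max(15+0, 17+0) = 17
r[5] = max(15+0, 17+0, 21+0) = 21
r[6] = max(15+15, 17+0, 21+0, 25+0) = 30
r[7] = max(15+17, 17+15, 21+0, 25+0, 34+0) = 34
r[8] = max(15+21, 17+17, 21+15, 25+0, 34+0) = 36
r[9] = max(15+30, 17+21, 21+17, 25+15, 34+0) = 45
r[10] = max(15+34, 17+30, 21+21, 25+17, 34+15) = 49
r[11] = max(15+36, 17+34, 21+30, 25+21, 34+17) = 51
r[12] = max(15+45, 17+36, 21+34, 25+30, 34+21) = 60
r[13] = max(15+49, 17+45, 21+36, 25+34, 34+30) = 64
One optimal cutting: 7 + 3 + 3 → 64.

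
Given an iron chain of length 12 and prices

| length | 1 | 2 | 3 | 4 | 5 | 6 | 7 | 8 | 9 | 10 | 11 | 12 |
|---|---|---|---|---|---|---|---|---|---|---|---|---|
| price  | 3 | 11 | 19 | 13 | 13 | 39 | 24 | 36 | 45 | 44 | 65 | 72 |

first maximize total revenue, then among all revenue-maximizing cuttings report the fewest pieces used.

2

Build r[k] bottom-up: r[k] = max over allowed piece i of (p[i] + r[k−i]).
r[1] = 3
r[2] = max(3+3, 11+0) = 11
r[3] = max(3+11, 11+3, 19+0) = 19
r[4] = max(3+19, 11+11, 19+3, 13+0) = 22
r[5] = max(3+22, 11+19, 19+11, 13+3, 13+0) = 30
r[6] = max(3+30, 11+22, 19+19, 13+11, 13+3, 39+0) = 39
r[7] = max(3+39, 11+30, 19+22, …, 39+3, 24+0) = 42
r[8] = max(3+42, 11+39, 19+30, …, 24+3, 36+0) = 50
r[9] = max(3+50, 11+42, 19+39, …, 36+3, 45+0) = 58
r[10] = max(3+58, 11+50, 19+42, …, 45+3, 44+0) = 61
r[11] = max(3+61, 11+58, 19+50, …, 44+3, 65+0) = 69
r[12] = max(3+69, 11+61, 19+58, …, 65+3, 72+0) = 78
Maximum revenue is $78.
Now minimize piece count subject to staying optimal: for each k, pieces[k] = 1 + min over i with p[i]+r[k−i]=r[k] of pieces[k−i].
pieces[9] = 2
pieces[10] = 3
pieces[11] = 3
pieces[12] = 2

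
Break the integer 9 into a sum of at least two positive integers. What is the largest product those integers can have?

Let g[k] be the best product for length k (with at least one cut). For each first piece i, the rest contributes max(k−i, g[k−i]).
g[2] = 1*max(1,0) = 1*1 = 1
g[3] = max(1*2, 2*1) = 2
g[4] = max(1*3, 2*2, 3*1) = 4
g[5] = max(1*4, 2*3, 3*2, 4*1) = 6
g[6] = max(1*6, 2*4, 3*3, 4*2, 5*1) = 9
g[7] = max(1*9, 2*6, 3*4, 4*3, 5*2, 6*1) = 12
g[8] = max(1*12, 2*9, 3*6, …, 6*2, 7*1) = 18
g[9] = max(1*18, 2*12, 3*9, …, 7*2, 8*1) = 27
One optimal split: 3 + 3 + 3; product 3*3*3 = 27.

27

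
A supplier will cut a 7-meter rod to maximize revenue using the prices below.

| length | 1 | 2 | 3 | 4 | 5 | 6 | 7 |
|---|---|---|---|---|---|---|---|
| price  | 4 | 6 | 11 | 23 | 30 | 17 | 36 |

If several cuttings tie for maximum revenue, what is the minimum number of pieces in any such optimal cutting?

3

Consider every possible first cut. r[k] is the best of p[i]+r[k−i] over all sellable i≤k.
r[1] = 4
r[2] = 8  (first piece 1, then r[1]=4)
r[3] = 12  (first piece 1, then r[2]=8)
r[4] = 23
r[5] = 30
r[6] = 34  (first piece 1, then r[5]=30)
r[7] = 38  (first piece 1, then r[6]=34)
Maximum revenue is $38.
Now minimize piece count subject to staying optimal: for each k, pieces[k] = 1 + min over i with p[i]+r[k−i]=r[k] of pieces[k−i].
pieces[4] = 1
pieces[5] = 1
pieces[6] = 2
pieces[7] = 3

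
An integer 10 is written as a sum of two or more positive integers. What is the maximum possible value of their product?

36

Fill m[k] for k=2..10: at each k try every first piece i and multiply by the better of (k−i) uncut or m[k−i].
Small cases: m[2]=1, m[3]=2, m[4]=4, m[5]=6.
m[6] = max(1*6, 2*4, 3*3, 4*2, 5*1) = 9
m[7] = max(1*9, 2*6, 3*4, 4*3, 5*2, 6*1) = 12
m[8] = max(1*12, 2*9, 3*6, …, 6*2, 7*1) = 18
m[9] = max(1*18, 2*12, 3*9, …, 7*2, 8*1) = 27
m[10] = max(1*27, 2*18, 3*12, …, 8*2, 9*1) = 36
One optimal split: 3 + 3 + 2 + 2; product 3*3*2*2 = 36.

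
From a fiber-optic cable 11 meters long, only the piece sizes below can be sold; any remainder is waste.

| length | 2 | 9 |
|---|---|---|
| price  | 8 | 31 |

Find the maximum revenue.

Build r[k] bottom-up: r[k] = max over allowed piece i of (p[i] + r[k−i]).
r[1] = 0
r[2] = 8
r[3] = 8
r[4] = 16  (first piece 2, then r[2]=8)
r[5] = 16
r[6] = 24  (first piece 2, then r[4]=16)
r[7] = 24
r[8] = 32  (first piece 2, then r[6]=24)
r[9] = max(8+24, 31+0) = 32
r[10] = max(8+32, 31+0) = 40
r[11] = max(8+32, 31+8) = 40
One optimal cutting: pieces 2 + 2 + 2 + 2 + 2 with 1 meter of scrap → $40.

40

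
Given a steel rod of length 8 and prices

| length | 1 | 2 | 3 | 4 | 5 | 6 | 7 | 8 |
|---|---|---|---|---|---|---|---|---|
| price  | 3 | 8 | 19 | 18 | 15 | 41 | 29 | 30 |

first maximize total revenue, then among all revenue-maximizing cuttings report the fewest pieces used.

2

Consider every possible first cut. r[k] is the best of p[i]+r[k−i] over all sellable i≤k.
r[1] = 3
r[2] = 8
r[3] = 19
r[4] = 22  (first piece 1, then r[3]=19)
r[5] = 27  (first piece 2, then r[3]=19)
r[6] = 41
r[7] = 44  (first piece 1, then r[6]=41)
r[8] = 49  (first piece 2, then r[6]=41)
Maximum revenue is $49.
Now minimize piece count subject to staying optimal: for each k, pieces[k] = 1 + min over i with p[i]+r[k−i]=r[k] of pieces[k−i].
pieces[5] = 2
pieces[6] = 1
pieces[7] = 2
pieces[8] = 2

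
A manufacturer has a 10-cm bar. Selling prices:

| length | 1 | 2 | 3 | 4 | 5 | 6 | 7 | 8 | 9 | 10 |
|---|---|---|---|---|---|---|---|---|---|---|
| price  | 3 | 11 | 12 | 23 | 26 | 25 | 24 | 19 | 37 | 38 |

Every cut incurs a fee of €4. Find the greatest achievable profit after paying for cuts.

49

Consider every possible first cut. v[k] is the best of p[i]+v[k−i] over all sellable i≤k, charging 4 whenever i<k.
v[1] = 3
v[2] = max(3+3-4, 11+0) = 11
v[3] = max(3+11-4, 11+3-4, 12+0) = 12
v[4] = max(3+12-4, 11+11-4, 12+3-4, 23+0) = 23
v[5] = max(3+23-4, 11+12-4, 12+11-4, 23+3-4, 26+0) = 26
v[6] = max(3+26-4, 11+23-4, 12+12-4, 23+11-4, 26+3-4, 25+0) = 30
v[7] = max(3+30-4, 11+26-4, 12+23-4, …, 25+3-4, 24+0) = 33
v[8] = max(3+33-4, 11+30-4, 12+26-4, …, 24+3-4, 19+0) = 42
v[9] = max(3+42-4, 11+33-4, 12+30-4, …, 19+3-4, 37+0) = 45
v[10] = max(3+45-4, 11+42-4, 12+33-4, …, 37+3-4, 38+0) = 49
One optimal plan: pieces 4 + 4 + 2 (2 cuts) → €57 − €8 = €49.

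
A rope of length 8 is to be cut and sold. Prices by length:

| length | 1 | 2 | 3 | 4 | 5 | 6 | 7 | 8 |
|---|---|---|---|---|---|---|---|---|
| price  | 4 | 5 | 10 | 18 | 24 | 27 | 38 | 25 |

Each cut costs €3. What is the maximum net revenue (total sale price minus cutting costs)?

Build r[k] bottom-up: r[k] = max over allowed piece i of (p[i] + r[k−i]) − 3 per cut.
r[1] = 4
r[2] = 5  (first piece 1, then r[1]=4)
r[3] = 10
r[4] = 18
r[5] = 24
r[6] = 27
r[7] = 38
r[8] = 39  (first piece 1, then r[7]=38)
One optimal plan: pieces 7 + 1 (1 cut) → €42 − €3 = €39.

39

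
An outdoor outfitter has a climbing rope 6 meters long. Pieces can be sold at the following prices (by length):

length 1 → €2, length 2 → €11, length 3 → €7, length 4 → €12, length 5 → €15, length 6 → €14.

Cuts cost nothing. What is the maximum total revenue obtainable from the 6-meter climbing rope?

33

Let R[k] be the best obtainable value from length k. For each k, try every first piece i and keep the best of price[i] + R[k−i].
R[1] = 2
R[2] = 11
R[3] = 13  (first piece 1, then R[2]=11)
R[4] = 22  (first piece 2, then R[2]=11)
R[5] = 24  (first piece 1, then R[4]=22)
R[6] = 33  (first piece 2, then R[4]=22)
One optimal cutting: 2 + 2 + 2 → €11 + €11 + €11 = €33.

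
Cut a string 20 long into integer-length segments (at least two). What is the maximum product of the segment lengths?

1458

Fill g[k] for k=2..20: at each k try every first piece i and multiply by the better of (k−i) uncut or g[k−i].
Small cases: g[2]=1, g[3]=2, g[4]=4, g[5]=6, g[6]=9, g[7]=12, g[8]=18, g[9]=27, g[10]=36, g[11]=54, g[12]=81, g[13]=108, g[14]=162.
g[15] = max(1*162, 2*108, 3*81, …, 13*2, 14*1) = 243
g[16] = max(1*243, 2*162, 3*108, …, 14*2, 15*1) = 324
g[17] = max(1*324, 2*243, 3*162, …, 15*2, 16*1) = 486
g[18] = max(1*486, 2*324, 3*243, …, 16*2, 17*1) = 729
g[19] = max(1*729, 2*486, 3*324, …, 17*2, 18*1) = 972
g[20] = max(1*972, 2*729, 3*486, …, 18*2, 19*1) = 1458
One optimal split: 3 + 3 + 3 + 3 + 3 + 3 + 2; product 3*3*3*3*3*3*2 = 1458.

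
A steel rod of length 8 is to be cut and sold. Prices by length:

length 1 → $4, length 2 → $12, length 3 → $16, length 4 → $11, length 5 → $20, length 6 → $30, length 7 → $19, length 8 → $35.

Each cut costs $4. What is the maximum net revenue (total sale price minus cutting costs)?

38

Build v[k] bottom-up: v[k] = max over allowed piece i of (p[i] + v[k−i]) − 4 per cut.
v[1] = 4
v[2] = max(4+4-4, 12+0) = 12
v[3] = max(4+12-4, 12+4-4, 16+0) = 16
v[4] = max(4+16-4, 12+12-4, 16+4-4, 11+0) = 20
v[5] = max(4+20-4, 12+16-4, 16+12-4, 11+4-4, 20+0) = 24
v[6] = max(4+24-4, 12+20-4, 16+16-4, 11+12-4, 20+4-4, 30+0) = 30
v[7] = max(4+30-4, 12+24-4, 16+20-4, …, 30+4-4, 19+0) = 32
v[8] = max(4+32-4, 12+30-4, 16+24-4, …, 19+4-4, 35+0) = 38
One optimal plan: pieces 6 + 2 (1 cut) → $42 − $4 = $38.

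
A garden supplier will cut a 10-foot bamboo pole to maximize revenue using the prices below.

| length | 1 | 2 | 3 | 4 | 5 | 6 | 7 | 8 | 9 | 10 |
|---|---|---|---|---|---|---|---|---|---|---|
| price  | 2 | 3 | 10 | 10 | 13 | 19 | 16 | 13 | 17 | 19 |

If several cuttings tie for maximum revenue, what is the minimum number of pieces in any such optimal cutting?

4

Let r[k] be the best obtainable value from length k. For each k, try every first piece i and keep the best of price[i] + r[k−i].
r[1] = 2
r[2] = 4  (first piece 1, then r[1]=2)
r[3] = 10
r[4] = 12  (first piece 1, then r[3]=10)
r[5] = 14  (first piece 1, then r[4]=12)
r[6] = 20  (first piece 3, then r[3]=10)
r[7] = 22  (first piece 1, then r[6]=20)
r[8] = 24  (first piece 1, then r[7]=22)
r[9] = 30  (first piece 3, then r[6]=20)
r[10] = 32  (first piece 1, then r[9]=30)
Maximum revenue is $32.
Now minimize piece count subject to staying optimal: for each k, pieces[k] = 1 + min over i with p[i]+r[k−i]=r[k] of pieces[k−i].
pieces[7] = 3
pieces[8] = 4
pieces[9] = 3
pieces[10] = 4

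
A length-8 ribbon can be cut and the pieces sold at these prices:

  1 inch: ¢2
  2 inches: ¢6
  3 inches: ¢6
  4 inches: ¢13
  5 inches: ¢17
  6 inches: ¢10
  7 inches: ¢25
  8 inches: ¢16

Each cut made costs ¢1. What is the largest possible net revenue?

Consider every possible first cut. v[k] is the best of p[i]+v[k−i] over all sellable i≤k, charging 1 whenever i<k.
v[1] = 2
v[2] = 6
v[3] = 7  (first piece 1, then v[2]=6)
v[4] = 13
v[5] = 17
v[6] = 18  (first piece 1, then v[5]=17)
v[7] = 25
v[8] = 26  (first piece 1, then v[7]=25)
One optimal plan: pieces 7 + 1 (1 cut) → ¢27 − ¢1 = ¢26.

26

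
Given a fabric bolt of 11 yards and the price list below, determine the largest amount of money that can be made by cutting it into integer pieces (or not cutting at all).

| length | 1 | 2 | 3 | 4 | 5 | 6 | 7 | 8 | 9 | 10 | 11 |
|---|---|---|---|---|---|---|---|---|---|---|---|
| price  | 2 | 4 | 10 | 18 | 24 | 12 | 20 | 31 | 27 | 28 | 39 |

50

Build R[k] bottom-up: R[k] = max over allowed piece i of (p[i] + R[k−i]).
R[1] = 2
R[2] = 4  (first piece 1, then R[1]=2)
R[3] = 10
R[4] = 18
R[5] = 24
R[6] = 26  (first piece 1, then R[5]=24)
R[7] = 28  (first piece 1, then R[6]=26)
R[8] = 36  (first piece 4, then R[4]=18)
R[9] = 42  (first piece 4, then R[5]=24)
R[10] = 48  (first piece 5, then R[5]=24)
R[11] = 50  (first piece 1, then R[10]=48)
One optimal cutting: 5 + 5 + 1 → $24 + $24 + $2 = $50.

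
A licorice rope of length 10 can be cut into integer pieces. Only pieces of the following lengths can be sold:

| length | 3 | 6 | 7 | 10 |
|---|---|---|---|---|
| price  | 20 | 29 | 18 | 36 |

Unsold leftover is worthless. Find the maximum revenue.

60

Consider every possible first cut. r[k] is the best of p[i]+r[k−i] over all sellable i≤k.
r[1] = 0
r[2] = 0
r[3] = 20
r[4] = 20
r[5] = 20
r[6] = max(20+20, 29+0) = 40
r[7] = max(20+20, 29+0, 18+0) = 40
r[8] = max(20+20, 29+0, 18+0) = 40
r[9] = max(20+40, 29+20, 18+0) = 60
r[10] = max(20+40, 29+20, 18+20, 36+0) = 60
One optimal cutting: pieces 3 + 3 + 3 with 1 cm of scrap → ¢60.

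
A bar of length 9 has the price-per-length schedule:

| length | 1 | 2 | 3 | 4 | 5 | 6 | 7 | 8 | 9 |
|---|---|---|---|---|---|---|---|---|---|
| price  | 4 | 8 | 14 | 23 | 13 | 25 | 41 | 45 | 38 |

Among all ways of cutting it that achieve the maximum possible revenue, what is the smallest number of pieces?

3

Build r[k] bottom-up: r[k] = max over allowed piece i of (p[i] + r[k−i]).
r[1] = 4
r[2] = 8  (first piece 1, then r[1]=4)
r[3] = 14
r[4] = 23
r[5] = 27  (first piece 1, then r[4]=23)
r[6] = 31  (first piece 1, then r[5]=27)
r[7] = 41
r[8] = 46  (first piece 4, then r[4]=23)
r[9] = 50  (first piece 1, then r[8]=46)
Maximum revenue is €50.
Now minimize piece count subject to staying optimal: for each k, pieces[k] = 1 + min over i with p[i]+r[k−i]=r[k] of pieces[k−i].
pieces[6] = 2
pieces[7] = 1
pieces[8] = 2
pieces[9] = 3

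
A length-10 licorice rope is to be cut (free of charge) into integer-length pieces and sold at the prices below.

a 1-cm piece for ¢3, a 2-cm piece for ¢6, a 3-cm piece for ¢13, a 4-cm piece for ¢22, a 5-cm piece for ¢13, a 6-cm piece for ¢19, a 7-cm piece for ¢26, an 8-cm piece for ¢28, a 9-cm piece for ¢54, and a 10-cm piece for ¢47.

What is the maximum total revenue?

57

Let R[k] be the best obtainable value from length k. For each k, try every first piece i and keep the best of price[i] + R[k−i].
R[1] = 3
R[2] = max(3+3, 6+0) = 6
R[3] = max(3+6, 6+3, 13+0) = 13
R[4] = max(3+13, 6+6, 13+3, 22+0) = 22
R[5] = max(3+22, 6+13, 13+6, 22+3, 13+0) = 25
R[6] = max(3+25, 6+22, 13+13, 22+6, 13+3, 19+0) = 28
R[7] = max(3+28, 6+25, 13+22, …, 19+3, 26+0) = 35
R[8] = max(3+35, 6+28, 13+25, …, 26+3, 28+0) = 44
R[9] = max(3+44, 6+35, 13+28, …, 28+3, 54+0) = 54
R[10] = max(3+54, 6+44, 13+35, …, 54+3, 47+0) = 57
One optimal cutting: 9 + 1 → ¢54 + ¢3 = ¢57.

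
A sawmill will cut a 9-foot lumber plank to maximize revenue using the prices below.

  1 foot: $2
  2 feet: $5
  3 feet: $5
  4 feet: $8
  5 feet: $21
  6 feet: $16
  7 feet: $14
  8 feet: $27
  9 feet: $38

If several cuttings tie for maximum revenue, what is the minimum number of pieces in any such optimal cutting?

Build r[k] bottom-up: r[k] = max over allowed piece i of (p[i] + r[k−i]).
r[1] = 2
r[2] = max(2+2, 5+0) = 5
r[3] = max(2+5, 5+2, 5+0) = 7
r[4] = max(2+7, 5+5, 5+2, 8+0) = 10
r[5] = max(2+10, 5+7, 5+5, 8+2, 21+0) = 21
r[6] = max(2+21, 5+10, 5+7, 8+5, 21+2, 16+0) = 23
r[7] = max(2+23, 5+21, 5+10, …, 16+2, 14+0) = 26
r[8] = max(2+26, 5+23, 5+21, …, 14+2, 27+0) = 28
r[9] = max(2+28, 5+26, 5+23, …, 27+2, 38+0) = 38
Maximum revenue is $38.
Now minimize piece count subject to staying optimal: for each k, pieces[k] = 1 + min over i with p[i]+r[k−i]=r[k] of pieces[k−i].
pieces[6] = 2
pieces[7] = 2
pieces[8] = 3
pieces[9] = 1

1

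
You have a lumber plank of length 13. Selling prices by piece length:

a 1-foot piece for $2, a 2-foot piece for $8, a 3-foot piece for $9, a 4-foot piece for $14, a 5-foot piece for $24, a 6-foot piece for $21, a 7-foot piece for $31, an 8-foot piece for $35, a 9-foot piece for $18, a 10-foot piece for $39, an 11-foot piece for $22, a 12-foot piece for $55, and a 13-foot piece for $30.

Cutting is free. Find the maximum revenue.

Let R[k] be the best obtainable value from length k. For each k, try every first piece i and keep the best of price[i] + R[k−i].
R[1] = 2
R[2] = 8
R[3] = 10  (first piece 1, then R[2]=8)
R[4] = 16  (first piece 2, then R[2]=8)
R[5] = 24
R[6] = 26  (first piece 1, then R[5]=24)
R[7] = 32  (first piece 2, then R[5]=24)
R[8] = 35
R[9] = 40  (first piece 2, then R[7]=32)
R[10] = 48  (first piece 5, then R[5]=24)
R[11] = 50  (first piece 1, then R[10]=48)
R[12] = 56  (first piece 2, then R[10]=48)
R[13] = 59  (first piece 5, then R[8]=35)
One optimal cutting: 8 + 5 → $35 + $24 = $59.

59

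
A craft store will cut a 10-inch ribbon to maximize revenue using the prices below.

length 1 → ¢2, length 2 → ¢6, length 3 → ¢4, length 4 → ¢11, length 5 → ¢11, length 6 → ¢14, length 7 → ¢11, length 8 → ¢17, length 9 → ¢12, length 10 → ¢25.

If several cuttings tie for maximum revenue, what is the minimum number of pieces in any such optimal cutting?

Let r[k] be the best obtainable value from length k. For each k, try every first piece i and keep the best of price[i] + r[k−i].
r[1] = 2
r[2] = max(2+2, 6+0) = 6
r[3] = max(2+6, 6+2, 4+0) = 8
r[4] = max(2+8, 6+6, 4+2, 11+0) = 12
r[5] = max(2+12, 6+8, 4+6, 11+2, 11+0) = 14
r[6] = max(2+14, 6+12, 4+8, 11+6, 11+2, 14+0) = 18
r[7] = max(2+18, 6+14, 4+12, …, 14+2, 11+0) = 20
r[8] = max(2+20, 6+18, 4+14, …, 11+2, 17+0) = 24
r[9] = max(2+24, 6+20, 4+18, …, 17+2, 12+0) = 26
r[10] = max(2+26, 6+24, 4+20, …, 12+2, 25+0) = 30
Maximum revenue is ¢30.
Now minimize piece count subject to staying optimal: for each k, pieces[k] = 1 + min over i with p[i]+r[k−i]=r[k] of pieces[k−i].
pieces[7] = 4
pieces[8] = 4
pieces[9] = 5
pieces[10] = 5

5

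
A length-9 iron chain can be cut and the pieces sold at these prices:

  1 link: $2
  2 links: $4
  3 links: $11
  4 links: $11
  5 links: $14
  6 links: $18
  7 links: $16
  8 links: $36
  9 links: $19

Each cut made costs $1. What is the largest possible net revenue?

Let v[k] be the best obtainable value from length k. For each k, try every first piece i and keep the best of price[i] + v[k−i] minus the 1 cut fee when i<k.
v[1] = 2
v[2] = 4
v[3] = 11
v[4] = 12  (first piece 1, then v[3]=11)
v[5] = 14  (first piece 2, then v[3]=11)
v[6] = 21  (first piece 3, then v[3]=11)
v[7] = 22  (first piece 1, then v[6]=21)
v[8] = 36
v[9] = 37  (first piece 1, then v[8]=36)
One optimal plan: pieces 8 + 1 (1 cut) → $38 − $1 = $37.

37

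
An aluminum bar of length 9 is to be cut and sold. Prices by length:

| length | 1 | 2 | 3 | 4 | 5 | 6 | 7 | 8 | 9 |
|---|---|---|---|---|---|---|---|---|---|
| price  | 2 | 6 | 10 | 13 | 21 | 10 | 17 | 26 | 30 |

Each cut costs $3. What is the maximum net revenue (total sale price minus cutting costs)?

Let net[k] be the best obtainable value from length k. For each k, try every first piece i and keep the best of price[i] + net[k−i] minus the 3 cut fee when i<k.
net[1] = 2
net[2] = max(2+2-3, 6+0) = 6
net[3] = max(2+6-3, 6+2-3, 10+0) = 10
net[4] = max(2+10-3, 6+6-3, 10+2-3, 13+0) = 13
net[5] = max(2+13-3, 6+10-3, 10+6-3, 13+2-3, 21+0) = 21
net[6] = max(2+21-3, 6+13-3, 10+10-3, 13+6-3, 21+2-3, 10+0) = 20
net[7] = max(2+20-3, 6+21-3, 10+13-3, …, 10+2-3, 17+0) = 24
net[8] = max(2+24-3, 6+20-3, 10+21-3, …, 17+2-3, 26+0) = 28
net[9] = max(2+28-3, 6+24-3, 10+20-3, …, 26+2-3, 30+0) = 31
One optimal plan: pieces 5 + 4 (1 cut) → $34 − $3 = $31.

31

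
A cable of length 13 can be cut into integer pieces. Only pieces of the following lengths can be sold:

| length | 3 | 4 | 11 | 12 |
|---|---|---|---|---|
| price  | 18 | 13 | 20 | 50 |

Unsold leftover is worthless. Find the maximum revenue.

72

Build r[k] bottom-up: r[k] = max over allowed piece i of (p[i] + r[k−i]).
r[1] = 0
r[2] = 0
r[3] = 18
r[4] = max(18+0, 13+0) = 18
r[5] = max(18+0, 13+0) = 18
r[6] = max(18+18, 13+0) = 36
r[7] = max(18+18, 13+18) = 36
r[8] = max(18+18, 13+18) = 36
r[9] = max(18+36, 13+18) = 54
r[10] = max(18+36, 13+36) = 54
r[11] = max(18+36, 13+36, 20+0) = 54
r[12] = max(18+54, 13+36, 20+0, 50+0) = 72
r[13] = max(18+54, 13+54, 20+0, 50+0) = 72
One optimal cutting: pieces 3 + 3 + 3 + 3 with 1 unit of scrap → €72.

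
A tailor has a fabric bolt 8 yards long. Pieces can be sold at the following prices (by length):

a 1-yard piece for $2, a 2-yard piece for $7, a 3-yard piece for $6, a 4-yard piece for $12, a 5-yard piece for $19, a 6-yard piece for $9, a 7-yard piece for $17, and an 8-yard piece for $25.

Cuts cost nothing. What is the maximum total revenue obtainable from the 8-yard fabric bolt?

28

Let r[k] be the best obtainable value from length k. For each k, try every first piece i and keep the best of price[i] + r[k−i].
r[1] = 2
r[2] = max(2+2, 7+0) = 7
r[3] = max(2+7, 7+2, 6+0) = 9
r[4] = max(2+9, 7+7, 6+2, 12+0) = 14
r[5] = max(2+14, 7+9, 6+7, 12+2, 19+0) = 19
r[6] = max(2+19, 7+14, 6+9, 12+7, 19+2, 9+0) = 21
r[7] = max(2+21, 7+19, 6+14, …, 9+2, 17+0) = 26
r[8] = max(2+26, 7+21, 6+19, …, 17+2, 25+0) = 28
One optimal cutting: 5 + 2 + 1 → $19 + $7 + $2 = $28.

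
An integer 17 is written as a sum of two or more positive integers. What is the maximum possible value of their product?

Define P[k] = max over 1≤i<k of i · max(k−i, P[k−i]); the inner max lets the remainder stay uncut if that's better.
P[2] = 1·max(1,0) = 1·1 = 1
P[3] = 1·max(2,1) = 1·2 = 2
P[4] = 2·max(2,1) = 2·2 = 4
P[5] = 2·max(3,2) = 2·3 = 6
P[6] = 3·max(3,2) = 3·3 = 9
P[7] = 2·max(5,6) = 2·6 = 12
P[8] = 2·max(6,9) = 2·9 = 18
P[9] = 3·max(6,9) = 3·9 = 27
P[10] = 2·max(8,18) = 2·18 = 36
P[11] = 2·max(9,27) = 2·27 = 54
P[12] = 3·max(9,27) = 3·27 = 81
P[13] = 2·max(11,54) = 2·54 = 108
P[14] = 2·max(12,81) = 2·81 = 162
P[15] = 3·max(12,81) = 3·81 = 243
P[16] = 2·max(14,162) = 2·162 = 324
P[17] = 2·max(15,243) = 2·243 = 486
One optimal split: 3 + 3 + 3 + 3 + 3 + 2; product 3·3·3·3·3·2 = 486.

486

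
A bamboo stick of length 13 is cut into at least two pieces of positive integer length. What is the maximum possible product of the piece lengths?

Define P[k] = max over 1≤i<k of i · max(k−i, P[k−i]); the inner max lets the remainder stay uncut if that's better.
Small cases: P[2]=1, P[3]=2, P[4]=4, P[5]=6.
P[6] = 3·max(3,2) = 3·3 = 9
P[7] = 2·max(5,6) = 2·6 = 12
P[8] = 2·max(6,9) = 2·9 = 18
P[9] = 3·max(6,9) = 3·9 = 27
P[10] = 2·max(8,18) = 2·18 = 36
P[11] = 2·max(9,27) = 2·27 = 54
P[12] = 3·max(9,27) = 3·27 = 81
P[13] = 2·max(11,54) = 2·54 = 108
One optimal split: 3 + 3 + 3 + 2 + 2; product 3·3·3·2·2 = 108.

108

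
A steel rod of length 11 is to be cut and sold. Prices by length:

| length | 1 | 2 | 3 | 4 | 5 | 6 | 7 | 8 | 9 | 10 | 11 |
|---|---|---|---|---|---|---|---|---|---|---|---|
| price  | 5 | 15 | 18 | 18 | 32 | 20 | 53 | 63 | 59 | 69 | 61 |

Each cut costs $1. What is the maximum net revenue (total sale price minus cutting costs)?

Build net[k] bottom-up: net[k] = max over allowed piece i of (p[i] + net[k−i]) − 1 per cut.
net[1] = 5
net[2] = 15
net[3] = 19  (first piece 1, then net[2]=15)
net[4] = 29  (first piece 2, then net[2]=15)
net[5] = 33  (first piece 1, then net[4]=29)
net[6] = 43  (first piece 2, then net[4]=29)
net[7] = 53
net[8] = 63
net[9] = 67  (first piece 1, then net[8]=63)
net[10] = 77  (first piece 2, then net[8]=63)
net[11] = 81  (first piece 1, then net[10]=77)
One optimal plan: pieces 8 + 2 + 1 (2 cuts) → $83 − $2 = $81.

81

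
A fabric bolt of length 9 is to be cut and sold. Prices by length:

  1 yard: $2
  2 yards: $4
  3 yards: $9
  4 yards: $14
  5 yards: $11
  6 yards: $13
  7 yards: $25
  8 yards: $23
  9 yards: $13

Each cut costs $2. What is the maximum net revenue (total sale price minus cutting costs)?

27

Consider every possible first cut. net[k] is the best of p[i]+net[k−i] over all sellable i≤k, charging 2 whenever i<k.
net[1] = 2
net[2] = max(2+2-2, 4+0) = 4
net[3] = max(2+4-2, 4+2-2, 9+0) = 9
net[4] = max(2+9-2, 4+4-2, 9+2-2, 14+0) = 14
net[5] = max(2+14-2, 4+9-2, 9+4-2, 14+2-2, 11+0) = 14
net[6] = max(2+14-2, 4+14-2, 9+9-2, 14+4-2, 11+2-2, 13+0) = 16
net[7] = max(2+16-2, 4+14-2, 9+14-2, …, 13+2-2, 25+0) = 25
net[8] = max(2+25-2, 4+16-2, 9+14-2, …, 25+2-2, 23+0) = 26
net[9] = max(2+26-2, 4+25-2, 9+16-2, …, 23+2-2, 13+0) = 27
One optimal plan: pieces 7 + 2 (1 cut) → $29 − $2 = $27.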